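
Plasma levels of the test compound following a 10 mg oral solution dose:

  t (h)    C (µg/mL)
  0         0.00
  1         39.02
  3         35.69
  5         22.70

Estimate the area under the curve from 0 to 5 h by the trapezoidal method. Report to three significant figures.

Trapezoidal AUC_0→5:
  [0→1]: (0.00+39.02)/2 × 1 = 19.51
  [1→3]: (39.02+35.69)/2 × 2 = 74.71
  [3→5]: (35.69+22.70)/2 × 2 = 58.39
  Sum = 152.61 µg/mL·h

AUC = 153 µg/mL·h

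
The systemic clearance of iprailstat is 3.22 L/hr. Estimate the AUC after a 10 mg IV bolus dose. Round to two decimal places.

AUC_0→∞ = Dose_iv / CL
        = 10 / 3.22 = 3.10559 mg/L·hr

AUC = 3.11 mg/L·hr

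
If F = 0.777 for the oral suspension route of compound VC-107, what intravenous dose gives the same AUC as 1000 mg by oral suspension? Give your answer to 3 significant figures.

D_iv = 777 mg

Systemic exposure from an extravascular dose = F × D_ev, so the equivalent IV dose is F × D_ev.
D_iv = F × D_ev = 0.777 × 1000 = 777 mg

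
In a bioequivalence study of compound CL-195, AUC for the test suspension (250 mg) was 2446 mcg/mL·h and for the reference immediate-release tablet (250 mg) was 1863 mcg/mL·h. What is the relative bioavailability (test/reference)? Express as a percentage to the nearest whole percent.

F_rel = 131%

F_rel = (AUC_test/D_test) / (AUC_ref/D_ref)
      = (2446/250) / (1863/250)
      = 9.784 / 7.452 = 1.3129 = 131.29%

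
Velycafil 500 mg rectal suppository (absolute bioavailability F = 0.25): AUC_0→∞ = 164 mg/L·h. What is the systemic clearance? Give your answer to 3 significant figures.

CL = 0.762 L/h

CL = F × Dose / AUC_0→∞
   = 0.25 × 500 / 164 = 0.762195 L/h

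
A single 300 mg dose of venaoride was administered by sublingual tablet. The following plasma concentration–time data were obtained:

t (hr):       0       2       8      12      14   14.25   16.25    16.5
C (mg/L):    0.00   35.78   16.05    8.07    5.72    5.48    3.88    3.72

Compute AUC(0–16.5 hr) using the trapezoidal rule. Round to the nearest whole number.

Trapezoidal AUC_0→16.5:
  [0→2]: (0.00+35.78)/2 × 2 = 35.78
  [2→8]: (35.78+16.05)/2 × 6 = 155.49
  [8→12]: (16.05+8.07)/2 × 4 = 48.24
  [12→14]: (8.07+5.72)/2 × 2 = 13.79
  [14→14.25]: (5.72+5.48)/2 × 0.25 = 1.4
  [14.25→16.25]: (5.48+3.88)/2 × 2 = 9.36
  [16.25→16.5]: (3.88+3.72)/2 × 0.25 = 0.95
  Sum = 265.01 mg/L·hr

AUC = 265 mg/L·hr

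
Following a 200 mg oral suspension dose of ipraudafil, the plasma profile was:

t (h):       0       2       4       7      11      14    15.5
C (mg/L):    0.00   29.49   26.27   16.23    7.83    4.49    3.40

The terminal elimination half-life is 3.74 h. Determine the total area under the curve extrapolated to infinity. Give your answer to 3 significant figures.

AUC = 240 mg/L·h

Trapezoidal AUC_0→15.5:
  [0→2]: (0.00+29.49)/2 × 2 = 29.49
  [2→4]: (29.49+26.27)/2 × 2 = 55.76
  [4→7]: (26.27+16.23)/2 × 3 = 63.75
  [7→11]: (16.23+7.83)/2 × 4 = 48.12
  [11→14]: (7.83+4.49)/2 × 3 = 18.48
  [14→15.5]: (4.49+3.40)/2 × 1.5 = 5.9175
  Sum = 221.5175 mg/L·h
k_e = ln2 / t½ = 0.693147 / 3.74 = 0.1853 h^-1
Extrapolated tail: C_last / k_e = 3.40 / 0.1853 = 18.349
AUC_0→∞ = 221.5175 + 18.349 = 239.8665 mg/L·h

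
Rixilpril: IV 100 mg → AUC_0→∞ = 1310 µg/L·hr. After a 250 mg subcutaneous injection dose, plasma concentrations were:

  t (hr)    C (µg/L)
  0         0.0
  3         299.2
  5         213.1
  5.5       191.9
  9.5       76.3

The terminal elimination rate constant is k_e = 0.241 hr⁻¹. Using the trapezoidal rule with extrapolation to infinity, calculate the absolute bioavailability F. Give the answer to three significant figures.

Trapezoidal AUC_0→9.5 (subcutaneous injection):
  [0→3]: (0.0+299.2)/2 × 3 = 448.8
  [3→5]: (299.2+213.1)/2 × 2 = 512.3
  [5→5.5]: (213.1+191.9)/2 × 0.5 = 101.25
  [5.5→9.5]: (191.9+76.3)/2 × 4 = 536.4
  Sum = 1598.75 µg/L·hr
Tail: C_last/k_e = 76.3/0.241 = 316.598
AUC_0→∞ (subcutaneous injection) = 1598.75 + 316.598 = 1915.348 µg/L·hr
F = (AUC_ev/D_ev)/(AUC_iv/D_iv) = (1915.348/250)/(1310/100) = 7.661392/13.1 = 0.5848

F = 0.585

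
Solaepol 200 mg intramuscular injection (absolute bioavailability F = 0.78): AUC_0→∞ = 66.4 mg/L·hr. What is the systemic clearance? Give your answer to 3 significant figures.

CL = 2.35 L/hr

CL = F × Dose / AUC_0→∞
   = 0.78 × 200 / 66.4 = 2.3494 L/hr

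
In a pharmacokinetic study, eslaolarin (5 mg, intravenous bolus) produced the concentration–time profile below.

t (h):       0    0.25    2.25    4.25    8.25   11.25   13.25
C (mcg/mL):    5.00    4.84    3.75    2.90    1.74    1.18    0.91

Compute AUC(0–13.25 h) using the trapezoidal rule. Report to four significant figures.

AUC = 32.22 mcg/mL·h

Trapezoidal AUC_0→13.25:
  [0→0.25]: (5.00+4.84)/2 × 0.25 = 1.23
  [0.25→2.25]: (4.84+3.75)/2 × 2 = 8.59
  [2.25→4.25]: (3.75+2.90)/2 × 2 = 6.65
  [4.25→8.25]: (2.90+1.74)/2 × 4 = 9.28
  [8.25→11.25]: (1.74+1.18)/2 × 3 = 4.38
  [11.25→13.25]: (1.18+0.91)/2 × 2 = 2.09
  Sum = 32.22 mcg/mL·h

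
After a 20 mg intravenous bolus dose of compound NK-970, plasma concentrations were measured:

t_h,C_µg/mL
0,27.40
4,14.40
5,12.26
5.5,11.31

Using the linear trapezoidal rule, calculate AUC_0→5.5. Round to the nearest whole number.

Trapezoidal AUC_0→5.5:
  [0→4]: (27.40+14.40)/2 × 4 = 83.6
  [4→5]: (14.40+12.26)/2 × 1 = 13.33
  [5→5.5]: (12.26+11.31)/2 × 0.5 = 5.8925
  Sum = 102.8225 µg/mL·h

AUC = 103 µg/mL·h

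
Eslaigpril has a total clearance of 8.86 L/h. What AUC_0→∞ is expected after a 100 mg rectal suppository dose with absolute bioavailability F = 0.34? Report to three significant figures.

AUC_0→∞ = F × Dose / CL
        = 0.34 × 100 / 8.86 = 3.83747 mg/L·h

AUC = 3.84 mg/L·h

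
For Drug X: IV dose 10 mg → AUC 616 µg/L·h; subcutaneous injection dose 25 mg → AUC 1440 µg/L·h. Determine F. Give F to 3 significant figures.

F = 0.935

F = (AUC_ev / D_ev) / (AUC_iv / D_iv)
  = (1440/25) / (616/10)
  = 57.6 / 61.6 = 0.9351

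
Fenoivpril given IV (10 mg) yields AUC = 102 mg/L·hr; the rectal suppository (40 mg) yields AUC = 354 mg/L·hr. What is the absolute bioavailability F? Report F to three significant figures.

F = (AUC_ev / D_ev) / (AUC_iv / D_iv)
  = (354/40) / (102/10)
  = 8.85 / 10.2 = 0.8676

F = 0.868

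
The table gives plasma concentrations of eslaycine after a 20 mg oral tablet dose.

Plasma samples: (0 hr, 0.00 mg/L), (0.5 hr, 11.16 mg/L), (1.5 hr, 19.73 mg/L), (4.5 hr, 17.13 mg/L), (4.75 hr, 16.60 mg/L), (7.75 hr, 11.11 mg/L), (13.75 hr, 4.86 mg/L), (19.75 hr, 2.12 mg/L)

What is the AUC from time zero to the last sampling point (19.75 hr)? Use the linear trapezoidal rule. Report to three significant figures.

AUC = 188 mg/L·hr

Trapezoidal AUC_0→19.75:
  [0→0.5]: (0.00+11.16)/2 × 0.5 = 2.79
  [0.5→1.5]: (11.16+19.73)/2 × 1 = 15.445
  [1.5→4.5]: (19.73+17.13)/2 × 3 = 55.29
  [4.5→4.75]: (17.13+16.60)/2 × 0.25 = 4.21625
  [4.75→7.75]: (16.60+11.11)/2 × 3 = 41.565
  [7.75→13.75]: (11.11+4.86)/2 × 6 = 47.91
  [13.75→19.75]: (4.86+2.12)/2 × 6 = 20.94
  Sum = 188.15625 mg/L·hr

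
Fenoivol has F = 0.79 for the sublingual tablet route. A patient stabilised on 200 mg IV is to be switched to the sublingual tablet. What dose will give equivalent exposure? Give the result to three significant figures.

For equal systemic exposure: F × D_ev = D_iv
D_ev = D_iv / F = 200 / 0.79 = 253.165 mg

D_sublingual = 253 mg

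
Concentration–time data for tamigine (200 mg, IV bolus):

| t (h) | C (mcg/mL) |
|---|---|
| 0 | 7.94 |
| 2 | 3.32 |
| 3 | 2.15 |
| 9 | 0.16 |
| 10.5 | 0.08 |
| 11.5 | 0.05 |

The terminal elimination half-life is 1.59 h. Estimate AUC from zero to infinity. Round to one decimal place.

Trapezoidal AUC_0→11.5:
  [0→2]: (7.94+3.32)/2 × 2 = 11.26
  [2→3]: (3.32+2.15)/2 × 1 = 2.735
  [3→9]: (2.15+0.16)/2 × 6 = 6.93
  [9→10.5]: (0.16+0.08)/2 × 1.5 = 0.18
  [10.5→11.5]: (0.08+0.05)/2 × 1 = 0.065
  Sum = 21.17 mcg/mL·h
k_e = ln2 / t½ = 0.693147 / 1.59 = 0.4359 h^-1
Extrapolated tail: C_last / k_e = 0.05 / 0.4359 = 0.115
AUC_0→∞ = 21.17 + 0.115 = 21.285 mcg/mL·h

AUC = 21.3 mcg/mL·h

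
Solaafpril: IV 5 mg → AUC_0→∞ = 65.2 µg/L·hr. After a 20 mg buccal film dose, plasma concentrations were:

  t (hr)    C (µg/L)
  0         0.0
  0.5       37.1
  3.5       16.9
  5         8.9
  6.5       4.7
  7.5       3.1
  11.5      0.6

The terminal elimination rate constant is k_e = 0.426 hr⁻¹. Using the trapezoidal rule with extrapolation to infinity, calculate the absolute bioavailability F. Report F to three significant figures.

F = 0.508

Trapezoidal AUC_0→11.5 (buccal film):
  [0→0.5]: (0.0+37.1)/2 × 0.5 = 9.275
  [0.5→3.5]: (37.1+16.9)/2 × 3 = 81.0
  [3.5→5]: (16.9+8.9)/2 × 1.5 = 19.35
  [5→6.5]: (8.9+4.7)/2 × 1.5 = 10.2
  [6.5→7.5]: (4.7+3.1)/2 × 1 = 3.9
  [7.5→11.5]: (3.1+0.6)/2 × 4 = 7.4
  Sum = 131.125 µg/L·hr
Tail: C_last/k_e = 0.6/0.426 = 1.408
AUC_0→∞ (buccal film) = 131.125 + 1.408 = 132.533 µg/L·hr
F = (AUC_ev/D_ev)/(AUC_iv/D_iv) = (132.533/20)/(65.2/5) = 6.62665/13.04 = 0.5082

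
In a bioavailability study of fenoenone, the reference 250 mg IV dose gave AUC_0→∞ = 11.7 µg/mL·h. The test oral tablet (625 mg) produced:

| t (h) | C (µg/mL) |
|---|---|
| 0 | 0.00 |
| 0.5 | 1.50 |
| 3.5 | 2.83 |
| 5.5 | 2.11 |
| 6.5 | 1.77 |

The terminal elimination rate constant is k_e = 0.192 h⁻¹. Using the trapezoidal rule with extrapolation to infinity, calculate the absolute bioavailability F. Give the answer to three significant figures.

Trapezoidal AUC_0→6.5 (oral tablet):
  [0→0.5]: (0.00+1.50)/2 × 0.5 = 0.375
  [0.5→3.5]: (1.50+2.83)/2 × 3 = 6.495
  [3.5→5.5]: (2.83+2.11)/2 × 2 = 4.94
  [5.5→6.5]: (2.11+1.77)/2 × 1 = 1.94
  Sum = 13.75 µg/mL·h
Tail: C_last/k_e = 1.77/0.192 = 9.219
AUC_0→∞ (oral tablet) = 13.75 + 9.219 = 22.969 µg/mL·h
F = (AUC_ev/D_ev)/(AUC_iv/D_iv) = (22.969/625)/(11.7/250) = 0.0367504/0.0468 = 0.7853

F = 0.785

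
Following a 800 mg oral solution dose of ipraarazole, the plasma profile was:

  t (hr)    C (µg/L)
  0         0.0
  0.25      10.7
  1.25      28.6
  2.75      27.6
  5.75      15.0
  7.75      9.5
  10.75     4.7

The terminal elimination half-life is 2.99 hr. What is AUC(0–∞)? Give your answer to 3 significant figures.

AUC = 193 µg/L·hr

Trapezoidal AUC_0→10.75:
  [0→0.25]: (0.0+10.7)/2 × 0.25 = 1.3375
  [0.25→1.25]: (10.7+28.6)/2 × 1 = 19.65
  [1.25→2.75]: (28.6+27.6)/2 × 1.5 = 42.15
  [2.75→5.75]: (27.6+15.0)/2 × 3 = 63.9
  [5.75→7.75]: (15.0+9.5)/2 × 2 = 24.5
  [7.75→10.75]: (9.5+4.7)/2 × 3 = 21.3
  Sum = 172.8375 µg/L·hr
k_e = ln2 / t½ = 0.693147 / 2.99 = 0.2318 hr^-1
Extrapolated tail: C_last / k_e = 4.7 / 0.2318 = 20.276
AUC_0→∞ = 172.8375 + 20.276 = 193.1135 µg/L·hr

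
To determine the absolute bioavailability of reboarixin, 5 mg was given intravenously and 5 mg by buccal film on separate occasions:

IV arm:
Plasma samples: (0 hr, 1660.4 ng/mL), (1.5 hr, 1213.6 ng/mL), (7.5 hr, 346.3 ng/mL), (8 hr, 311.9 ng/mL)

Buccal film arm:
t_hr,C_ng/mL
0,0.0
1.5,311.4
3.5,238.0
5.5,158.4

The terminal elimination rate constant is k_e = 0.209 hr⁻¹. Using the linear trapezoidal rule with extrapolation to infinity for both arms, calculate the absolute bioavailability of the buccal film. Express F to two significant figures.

F = 0.23

Trapezoidal AUC_0→8 (IV):
  [0→1.5]: (1660.4+1213.6)/2 × 1.5 = 2155.5
  [1.5→7.5]: (1213.6+346.3)/2 × 6 = 4679.7
  [7.5→8]: (346.3+311.9)/2 × 0.5 = 164.55
  Sum = 6999.75 ng/mL·hr
IV tail: 311.9/0.209 = 1492.344; AUC_iv,0→∞ = 6999.75 + 1492.344 = 8492.094 ng/mL·hr
Trapezoidal AUC_0→5.5 (buccal film):
  [0→1.5]: (0.0+311.4)/2 × 1.5 = 233.55
  [1.5→3.5]: (311.4+238.0)/2 × 2 = 549.4
  [3.5→5.5]: (238.0+158.4)/2 × 2 = 396.4
  Sum = 1179.35 ng/mL·hr
buccal film tail: 158.4/0.209 = 757.895; AUC_ev,0→∞ = 1179.35 + 757.895 = 1937.245 ng/mL·hr
F = (AUC_ev/D_ev)/(AUC_iv/D_iv) = (1937.245/5)/(8492.094/5) = 387.449/1698.4188 = 0.2281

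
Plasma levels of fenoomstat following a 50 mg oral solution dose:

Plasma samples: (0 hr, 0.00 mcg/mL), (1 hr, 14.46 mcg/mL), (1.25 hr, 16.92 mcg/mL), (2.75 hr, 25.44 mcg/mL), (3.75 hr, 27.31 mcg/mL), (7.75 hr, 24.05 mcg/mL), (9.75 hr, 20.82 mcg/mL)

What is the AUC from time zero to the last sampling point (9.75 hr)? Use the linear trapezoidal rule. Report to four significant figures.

Trapezoidal AUC_0→9.75:
  [0→1]: (0.00+14.46)/2 × 1 = 7.23
  [1→1.25]: (14.46+16.92)/2 × 0.25 = 3.9225
  [1.25→2.75]: (16.92+25.44)/2 × 1.5 = 31.77
  [2.75→3.75]: (25.44+27.31)/2 × 1 = 26.375
  [3.75→7.75]: (27.31+24.05)/2 × 4 = 102.72
  [7.75→9.75]: (24.05+20.82)/2 × 2 = 44.87
  Sum = 216.8875 mcg/mL·hr

AUC = 216.9 mcg/mL·hr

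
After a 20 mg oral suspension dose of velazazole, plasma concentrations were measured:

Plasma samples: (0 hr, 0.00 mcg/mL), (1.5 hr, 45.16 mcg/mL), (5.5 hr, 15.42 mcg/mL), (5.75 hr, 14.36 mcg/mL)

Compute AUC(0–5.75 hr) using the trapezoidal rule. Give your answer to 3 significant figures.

AUC = 159 mcg/mL·hr

Trapezoidal AUC_0→5.75:
  [0→1.5]: (0.00+45.16)/2 × 1.5 = 33.87
  [1.5→5.5]: (45.16+15.42)/2 × 4 = 121.16
  [5.5→5.75]: (15.42+14.36)/2 × 0.25 = 3.7225
  Sum = 158.7525 mcg/mL·hr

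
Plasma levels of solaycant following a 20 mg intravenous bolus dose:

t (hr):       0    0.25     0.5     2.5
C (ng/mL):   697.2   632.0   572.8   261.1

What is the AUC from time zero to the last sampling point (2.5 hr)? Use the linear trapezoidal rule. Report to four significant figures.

AUC = 1151 ng/mL·hr

Trapezoidal AUC_0→2.5:
  [0→0.25]: (697.2+632.0)/2 × 0.25 = 166.15
  [0.25→0.5]: (632.0+572.8)/2 × 0.25 = 150.6
  [0.5→2.5]: (572.8+261.1)/2 × 2 = 833.9
  Sum = 1150.65 ng/mL·hr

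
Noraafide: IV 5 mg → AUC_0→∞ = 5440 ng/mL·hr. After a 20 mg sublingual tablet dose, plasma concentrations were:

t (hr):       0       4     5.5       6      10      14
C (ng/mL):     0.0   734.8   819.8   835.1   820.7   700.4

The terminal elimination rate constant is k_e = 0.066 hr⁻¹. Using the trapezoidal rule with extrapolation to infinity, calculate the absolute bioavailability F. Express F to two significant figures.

F = 0.92

Trapezoidal AUC_0→14 (sublingual tablet):
  [0→4]: (0.0+734.8)/2 × 4 = 1469.6
  [4→5.5]: (734.8+819.8)/2 × 1.5 = 1165.95
  [5.5→6]: (819.8+835.1)/2 × 0.5 = 413.725
  [6→10]: (835.1+820.7)/2 × 4 = 3311.6
  [10→14]: (820.7+700.4)/2 × 4 = 3042.2
  Sum = 9403.075 ng/mL·hr
Tail: C_last/k_e = 700.4/0.066 = 10612.121
AUC_0→∞ (sublingual tablet) = 9403.075 + 10612.121 = 20015.196 ng/mL·hr
F = (AUC_ev/D_ev)/(AUC_iv/D_iv) = (20015.196/20)/(5440/5) = 1000.7598/1088 = 0.9198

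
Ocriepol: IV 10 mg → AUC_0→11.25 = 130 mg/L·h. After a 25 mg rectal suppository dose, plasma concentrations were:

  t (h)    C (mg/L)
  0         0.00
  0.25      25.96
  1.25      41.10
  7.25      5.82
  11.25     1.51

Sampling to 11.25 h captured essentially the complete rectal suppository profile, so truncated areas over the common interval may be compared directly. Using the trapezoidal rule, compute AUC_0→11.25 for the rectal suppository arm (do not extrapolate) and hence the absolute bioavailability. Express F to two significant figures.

Trapezoidal AUC_0→11.25 (rectal suppository):
  [0→0.25]: (0.00+25.96)/2 × 0.25 = 3.245
  [0.25→1.25]: (25.96+41.10)/2 × 1 = 33.53
  [1.25→7.25]: (41.10+5.82)/2 × 6 = 140.76
  [7.25→11.25]: (5.82+1.51)/2 × 4 = 14.66
  Sum = 192.195 mg/L·h
F = (AUC_ev/D_ev)/(AUC_iv/D_iv) = (192.195/25)/(130/10) = 7.6878/13 = 0.5914

F = 0.59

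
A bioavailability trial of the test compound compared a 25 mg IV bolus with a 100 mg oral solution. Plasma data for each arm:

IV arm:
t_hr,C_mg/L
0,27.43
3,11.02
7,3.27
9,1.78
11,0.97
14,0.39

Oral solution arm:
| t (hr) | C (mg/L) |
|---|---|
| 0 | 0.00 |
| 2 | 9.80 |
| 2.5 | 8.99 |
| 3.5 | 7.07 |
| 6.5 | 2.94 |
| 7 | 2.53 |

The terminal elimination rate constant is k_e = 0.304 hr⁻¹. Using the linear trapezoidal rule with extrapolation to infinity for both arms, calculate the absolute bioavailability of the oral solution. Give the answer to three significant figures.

Trapezoidal AUC_0→14 (IV):
  [0→3]: (27.43+11.02)/2 × 3 = 57.675
  [3→7]: (11.02+3.27)/2 × 4 = 28.58
  [7→9]: (3.27+1.78)/2 × 2 = 5.05
  [9→11]: (1.78+0.97)/2 × 2 = 2.75
  [11→14]: (0.97+0.39)/2 × 3 = 2.04
  Sum = 96.095 mg/L·hr
IV tail: 0.39/0.304 = 1.283; AUC_iv,0→∞ = 96.095 + 1.283 = 97.378 mg/L·hr
Trapezoidal AUC_0→7 (oral solution):
  [0→2]: (0.00+9.80)/2 × 2 = 9.8
  [2→2.5]: (9.80+8.99)/2 × 0.5 = 4.6975
  [2.5→3.5]: (8.99+7.07)/2 × 1 = 8.03
  [3.5→6.5]: (7.07+2.94)/2 × 3 = 15.015
  [6.5→7]: (2.94+2.53)/2 × 0.5 = 1.3675
  Sum = 38.91 mg/L·hr
oral solution tail: 2.53/0.304 = 8.322; AUC_ev,0→∞ = 38.91 + 8.322 = 47.232 mg/L·hr
F = (AUC_ev/D_ev)/(AUC_iv/D_iv) = (47.232/100)/(97.378/25) = 0.47232/3.89512 = 0.1213

F = 0.121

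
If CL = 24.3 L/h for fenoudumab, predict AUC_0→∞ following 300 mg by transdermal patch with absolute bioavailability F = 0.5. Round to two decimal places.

AUC = 6.17 mg/L·h

AUC_0→∞ = F × Dose / CL
        = 0.5 × 300 / 24.3 = 6.17284 mg/L·h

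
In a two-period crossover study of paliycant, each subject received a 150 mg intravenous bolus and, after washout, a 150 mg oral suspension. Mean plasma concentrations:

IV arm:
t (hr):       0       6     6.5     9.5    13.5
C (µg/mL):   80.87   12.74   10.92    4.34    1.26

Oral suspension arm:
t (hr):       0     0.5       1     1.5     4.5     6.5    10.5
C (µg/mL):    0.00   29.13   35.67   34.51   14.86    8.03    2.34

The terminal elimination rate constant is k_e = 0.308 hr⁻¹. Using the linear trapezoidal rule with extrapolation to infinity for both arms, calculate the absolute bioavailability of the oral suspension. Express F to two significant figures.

Trapezoidal AUC_0→13.5 (IV):
  [0→6]: (80.87+12.74)/2 × 6 = 280.83
  [6→6.5]: (12.74+10.92)/2 × 0.5 = 5.915
  [6.5→9.5]: (10.92+4.34)/2 × 3 = 22.89
  [9.5→13.5]: (4.34+1.26)/2 × 4 = 11.2
  Sum = 320.835 µg/mL·hr
IV tail: 1.26/0.308 = 4.091; AUC_iv,0→∞ = 320.835 + 4.091 = 324.926 µg/mL·hr
Trapezoidal AUC_0→10.5 (oral suspension):
  [0→0.5]: (0.00+29.13)/2 × 0.5 = 7.2825
  [0.5→1]: (29.13+35.67)/2 × 0.5 = 16.2
  [1→1.5]: (35.67+34.51)/2 × 0.5 = 17.545
  [1.5→4.5]: (34.51+14.86)/2 × 3 = 74.055
  [4.5→6.5]: (14.86+8.03)/2 × 2 = 22.89
  [6.5→10.5]: (8.03+2.34)/2 × 4 = 20.74
  Sum = 158.7125 µg/mL·hr
oral suspension tail: 2.34/0.308 = 7.597; AUC_ev,0→∞ = 158.7125 + 7.597 = 166.3095 µg/mL·hr
F = (AUC_ev/D_ev)/(AUC_iv/D_iv) = (166.3095/150)/(324.926/150) = 1.10873/2.16617 = 0.5118

F = 0.51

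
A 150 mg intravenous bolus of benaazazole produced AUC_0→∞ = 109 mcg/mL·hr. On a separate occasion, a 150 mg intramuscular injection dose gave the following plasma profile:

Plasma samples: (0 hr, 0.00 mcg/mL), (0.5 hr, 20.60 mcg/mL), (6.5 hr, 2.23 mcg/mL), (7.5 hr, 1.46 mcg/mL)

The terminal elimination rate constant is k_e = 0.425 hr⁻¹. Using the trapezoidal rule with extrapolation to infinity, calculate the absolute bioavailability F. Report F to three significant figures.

F = 0.724

Trapezoidal AUC_0→7.5 (intramuscular injection):
  [0→0.5]: (0.00+20.60)/2 × 0.5 = 5.15
  [0.5→6.5]: (20.60+2.23)/2 × 6 = 68.49
  [6.5→7.5]: (2.23+1.46)/2 × 1 = 1.845
  Sum = 75.485 mcg/mL·hr
Tail: C_last/k_e = 1.46/0.425 = 3.435
AUC_0→∞ (intramuscular injection) = 75.485 + 3.435 = 78.92 mcg/mL·hr
F = (AUC_ev/D_ev)/(AUC_iv/D_iv) = (78.92/150)/(109/150) = 0.526133/0.726667 = 0.7240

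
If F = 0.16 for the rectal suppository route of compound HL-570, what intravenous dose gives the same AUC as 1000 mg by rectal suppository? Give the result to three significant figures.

Systemic exposure from an extravascular dose = F × D_ev, so the equivalent IV dose is F × D_ev.
D_iv = F × D_ev = 0.16 × 1000 = 160 mg

D_iv = 160 mg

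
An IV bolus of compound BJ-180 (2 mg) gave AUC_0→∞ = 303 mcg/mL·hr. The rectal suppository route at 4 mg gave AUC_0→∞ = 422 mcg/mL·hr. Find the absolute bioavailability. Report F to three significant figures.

F = 0.696

F = (AUC_ev / D_ev) / (AUC_iv / D_iv)
  = (422/4) / (303/2)
  = 105.5 / 151.5 = 0.6964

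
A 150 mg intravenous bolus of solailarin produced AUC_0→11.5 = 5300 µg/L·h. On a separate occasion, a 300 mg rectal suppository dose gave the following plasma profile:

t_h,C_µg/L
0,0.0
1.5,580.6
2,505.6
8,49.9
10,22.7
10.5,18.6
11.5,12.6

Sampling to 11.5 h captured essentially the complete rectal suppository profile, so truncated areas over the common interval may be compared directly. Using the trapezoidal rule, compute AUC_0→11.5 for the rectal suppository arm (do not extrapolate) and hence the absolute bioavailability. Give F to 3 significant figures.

Trapezoidal AUC_0→11.5 (rectal suppository):
  [0→1.5]: (0.0+580.6)/2 × 1.5 = 435.45
  [1.5→2]: (580.6+505.6)/2 × 0.5 = 271.55
  [2→8]: (505.6+49.9)/2 × 6 = 1666.5
  [8→10]: (49.9+22.7)/2 × 2 = 72.6
  [10→10.5]: (22.7+18.6)/2 × 0.5 = 10.325
  [10.5→11.5]: (18.6+12.6)/2 × 1 = 15.6
  Sum = 2472.025 µg/L·h
F = (AUC_ev/D_ev)/(AUC_iv/D_iv) = (2472.025/300)/(5300/150) = 8.24008/35.3333 = 0.2332

F = 0.233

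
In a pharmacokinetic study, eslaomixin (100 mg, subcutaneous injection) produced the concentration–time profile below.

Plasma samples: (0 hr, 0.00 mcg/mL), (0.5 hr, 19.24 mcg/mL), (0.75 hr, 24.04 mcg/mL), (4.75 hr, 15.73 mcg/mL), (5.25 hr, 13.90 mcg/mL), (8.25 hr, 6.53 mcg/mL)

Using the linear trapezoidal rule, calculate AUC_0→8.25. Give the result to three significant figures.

AUC = 128 mcg/mL·hr

Trapezoidal AUC_0→8.25:
  [0→0.5]: (0.00+19.24)/2 × 0.5 = 4.81
  [0.5→0.75]: (19.24+24.04)/2 × 0.25 = 5.41
  [0.75→4.75]: (24.04+15.73)/2 × 4 = 79.54
  [4.75→5.25]: (15.73+13.90)/2 × 0.5 = 7.4075
  [5.25→8.25]: (13.90+6.53)/2 × 3 = 30.645
  Sum = 127.8125 mcg/mL·hr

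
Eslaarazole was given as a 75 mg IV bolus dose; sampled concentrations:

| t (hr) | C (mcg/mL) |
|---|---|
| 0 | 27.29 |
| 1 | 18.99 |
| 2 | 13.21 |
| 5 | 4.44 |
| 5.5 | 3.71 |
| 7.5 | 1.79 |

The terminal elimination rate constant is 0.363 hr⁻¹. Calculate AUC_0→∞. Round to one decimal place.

AUC = 78.2 mcg/mL·hr

Trapezoidal AUC_0→7.5:
  [0→1]: (27.29+18.99)/2 × 1 = 23.14
  [1→2]: (18.99+13.21)/2 × 1 = 16.1
  [2→5]: (13.21+4.44)/2 × 3 = 26.475
  [5→5.5]: (4.44+3.71)/2 × 0.5 = 2.0375
  [5.5→7.5]: (3.71+1.79)/2 × 2 = 5.5
  Sum = 73.2525 mcg/mL·hr
Extrapolated tail: C_last / k_e = 1.79 / 0.363 = 4.931
AUC_0→∞ = 73.2525 + 4.931 = 78.1835 mcg/mL·hr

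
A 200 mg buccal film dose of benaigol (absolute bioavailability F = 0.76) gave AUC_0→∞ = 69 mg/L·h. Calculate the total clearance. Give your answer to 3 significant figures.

CL = 2.20 L/h

CL = F × Dose / AUC_0→∞
   = 0.76 × 200 / 69 = 2.2029 L/h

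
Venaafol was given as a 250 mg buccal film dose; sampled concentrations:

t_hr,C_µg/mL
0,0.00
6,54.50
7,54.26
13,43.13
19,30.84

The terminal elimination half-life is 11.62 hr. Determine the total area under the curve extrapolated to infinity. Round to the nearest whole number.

Trapezoidal AUC_0→19:
  [0→6]: (0.00+54.50)/2 × 6 = 163.5
  [6→7]: (54.50+54.26)/2 × 1 = 54.38
  [7→13]: (54.26+43.13)/2 × 6 = 292.17
  [13→19]: (43.13+30.84)/2 × 6 = 221.91
  Sum = 731.96 µg/mL·hr
k_e = ln2 / t½ = 0.693147 / 11.62 = 0.0597 hr^-1
Extrapolated tail: C_last / k_e = 30.84 / 0.0597 = 516.583
AUC_0→∞ = 731.96 + 516.583 = 1248.543 µg/mL·hr

AUC = 1249 µg/mL·hr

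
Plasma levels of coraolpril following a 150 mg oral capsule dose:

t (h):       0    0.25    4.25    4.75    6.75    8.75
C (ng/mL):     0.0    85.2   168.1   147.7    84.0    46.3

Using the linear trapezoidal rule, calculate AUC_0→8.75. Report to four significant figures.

AUC = 958.2 ng/mL·h

Trapezoidal AUC_0→8.75:
  [0→0.25]: (0.0+85.2)/2 × 0.25 = 10.65
  [0.25→4.25]: (85.2+168.1)/2 × 4 = 506.6
  [4.25→4.75]: (168.1+147.7)/2 × 0.5 = 78.95
  [4.75→6.75]: (147.7+84.0)/2 × 2 = 231.7
  [6.75→8.75]: (84.0+46.3)/2 × 2 = 130.3
  Sum = 958.2 ng/mL·h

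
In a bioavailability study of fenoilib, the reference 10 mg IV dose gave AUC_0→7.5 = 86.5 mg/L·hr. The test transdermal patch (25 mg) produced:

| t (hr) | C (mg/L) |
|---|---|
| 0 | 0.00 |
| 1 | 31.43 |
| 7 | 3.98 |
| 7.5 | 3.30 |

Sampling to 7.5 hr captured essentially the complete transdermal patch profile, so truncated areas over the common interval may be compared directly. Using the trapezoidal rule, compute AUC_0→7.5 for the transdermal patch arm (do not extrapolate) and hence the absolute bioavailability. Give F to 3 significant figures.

Trapezoidal AUC_0→7.5 (transdermal patch):
  [0→1]: (0.00+31.43)/2 × 1 = 15.715
  [1→7]: (31.43+3.98)/2 × 6 = 106.23
  [7→7.5]: (3.98+3.30)/2 × 0.5 = 1.82
  Sum = 123.765 mg/L·hr
F = (AUC_ev/D_ev)/(AUC_iv/D_iv) = (123.765/25)/(86.5/10) = 4.9506/8.65 = 0.5723

F = 0.572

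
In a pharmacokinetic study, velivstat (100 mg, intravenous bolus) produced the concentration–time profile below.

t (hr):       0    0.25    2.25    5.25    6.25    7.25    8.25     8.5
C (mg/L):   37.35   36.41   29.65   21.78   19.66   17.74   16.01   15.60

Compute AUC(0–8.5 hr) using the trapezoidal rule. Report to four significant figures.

AUC = 212.7 mg/L·hr

Trapezoidal AUC_0→8.5:
  [0→0.25]: (37.35+36.41)/2 × 0.25 = 9.22
  [0.25→2.25]: (36.41+29.65)/2 × 2 = 66.06
  [2.25→5.25]: (29.65+21.78)/2 × 3 = 77.145
  [5.25→6.25]: (21.78+19.66)/2 × 1 = 20.72
  [6.25→7.25]: (19.66+17.74)/2 × 1 = 18.7
  [7.25→8.25]: (17.74+16.01)/2 × 1 = 16.875
  [8.25→8.5]: (16.01+15.60)/2 × 0.25 = 3.95125
  Sum = 212.67125 mg/L·hr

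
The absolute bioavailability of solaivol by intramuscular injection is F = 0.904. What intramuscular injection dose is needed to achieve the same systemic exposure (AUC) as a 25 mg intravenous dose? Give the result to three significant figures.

D_intramuscular = 27.7 mg

For equal systemic exposure: F × D_ev = D_iv
D_ev = D_iv / F = 25 / 0.904 = 27.6549 mg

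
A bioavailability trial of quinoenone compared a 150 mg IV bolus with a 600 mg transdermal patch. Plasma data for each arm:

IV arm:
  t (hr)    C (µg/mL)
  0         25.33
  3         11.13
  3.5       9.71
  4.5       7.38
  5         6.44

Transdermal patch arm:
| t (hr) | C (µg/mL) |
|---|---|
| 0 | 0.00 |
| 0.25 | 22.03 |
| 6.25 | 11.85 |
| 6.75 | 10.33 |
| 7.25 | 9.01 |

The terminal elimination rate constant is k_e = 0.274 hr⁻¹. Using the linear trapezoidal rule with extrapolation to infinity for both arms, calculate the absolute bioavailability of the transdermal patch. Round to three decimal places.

F = 0.387

Trapezoidal AUC_0→5 (IV):
  [0→3]: (25.33+11.13)/2 × 3 = 54.69
  [3→3.5]: (11.13+9.71)/2 × 0.5 = 5.21
  [3.5→4.5]: (9.71+7.38)/2 × 1 = 8.545
  [4.5→5]: (7.38+6.44)/2 × 0.5 = 3.455
  Sum = 71.9 µg/mL·hr
IV tail: 6.44/0.274 = 23.504; AUC_iv,0→∞ = 71.9 + 23.504 = 95.404 µg/mL·hr
Trapezoidal AUC_0→7.25 (transdermal patch):
  [0→0.25]: (0.00+22.03)/2 × 0.25 = 2.75375
  [0.25→6.25]: (22.03+11.85)/2 × 6 = 101.64
  [6.25→6.75]: (11.85+10.33)/2 × 0.5 = 5.545
  [6.75→7.25]: (10.33+9.01)/2 × 0.5 = 4.835
  Sum = 114.77375 µg/mL·hr
transdermal patch tail: 9.01/0.274 = 32.883; AUC_ev,0→∞ = 114.77375 + 32.883 = 147.65675 µg/mL·hr
F = (AUC_ev/D_ev)/(AUC_iv/D_iv) = (147.65675/600)/(95.404/150) = 0.246095/0.636027 = 0.3869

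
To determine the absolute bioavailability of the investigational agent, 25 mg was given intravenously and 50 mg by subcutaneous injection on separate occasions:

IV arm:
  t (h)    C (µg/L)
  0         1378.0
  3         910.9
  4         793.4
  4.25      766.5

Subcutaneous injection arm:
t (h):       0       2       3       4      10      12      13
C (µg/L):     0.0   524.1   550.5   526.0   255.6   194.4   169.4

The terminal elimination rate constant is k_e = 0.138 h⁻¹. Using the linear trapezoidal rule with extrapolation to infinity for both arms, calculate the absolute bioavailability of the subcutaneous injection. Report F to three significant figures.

Trapezoidal AUC_0→4.25 (IV):
  [0→3]: (1378.0+910.9)/2 × 3 = 3433.35
  [3→4]: (910.9+793.4)/2 × 1 = 852.15
  [4→4.25]: (793.4+766.5)/2 × 0.25 = 194.9875
  Sum = 4480.4875 µg/L·h
IV tail: 766.5/0.138 = 5554.348; AUC_iv,0→∞ = 4480.4875 + 5554.348 = 10034.8355 µg/L·h
Trapezoidal AUC_0→13 (subcutaneous injection):
  [0→2]: (0.0+524.1)/2 × 2 = 524.1
  [2→3]: (524.1+550.5)/2 × 1 = 537.3
  [3→4]: (550.5+526.0)/2 × 1 = 538.25
  [4→10]: (526.0+255.6)/2 × 6 = 2344.8
  [10→12]: (255.6+194.4)/2 × 2 = 450.0
  [12→13]: (194.4+169.4)/2 × 1 = 181.9
  Sum = 4576.35 µg/L·h
subcutaneous injection tail: 169.4/0.138 = 1227.536; AUC_ev,0→∞ = 4576.35 + 1227.536 = 5803.886 µg/L·h
F = (AUC_ev/D_ev)/(AUC_iv/D_iv) = (5803.886/50)/(10034.8355/25) = 116.07772/401.39342 = 0.2892

F = 0.289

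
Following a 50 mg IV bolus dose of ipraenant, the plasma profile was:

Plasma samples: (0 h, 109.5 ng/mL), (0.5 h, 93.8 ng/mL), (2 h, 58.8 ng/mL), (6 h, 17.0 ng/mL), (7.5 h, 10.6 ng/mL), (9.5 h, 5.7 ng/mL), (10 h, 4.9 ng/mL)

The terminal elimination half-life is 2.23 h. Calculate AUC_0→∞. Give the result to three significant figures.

AUC = 372 ng/mL·h

Trapezoidal AUC_0→10:
  [0→0.5]: (109.5+93.8)/2 × 0.5 = 50.825
  [0.5→2]: (93.8+58.8)/2 × 1.5 = 114.45
  [2→6]: (58.8+17.0)/2 × 4 = 151.6
  [6→7.5]: (17.0+10.6)/2 × 1.5 = 20.7
  [7.5→9.5]: (10.6+5.7)/2 × 2 = 16.3
  [9.5→10]: (5.7+4.9)/2 × 0.5 = 2.65
  Sum = 356.525 ng/mL·h
k_e = ln2 / t½ = 0.693147 / 2.23 = 0.3108 h^-1
Extrapolated tail: C_last / k_e = 4.9 / 0.3108 = 15.766
AUC_0→∞ = 356.525 + 15.766 = 372.291 ng/mL·h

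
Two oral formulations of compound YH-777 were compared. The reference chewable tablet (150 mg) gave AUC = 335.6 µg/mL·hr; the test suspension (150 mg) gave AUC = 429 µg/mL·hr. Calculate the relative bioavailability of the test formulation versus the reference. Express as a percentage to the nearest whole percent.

F_rel = 128%

F_rel = (AUC_test/D_test) / (AUC_ref/D_ref)
      = (429/150) / (335.6/150)
      = 2.86 / 2.23733 = 1.2783 = 127.83%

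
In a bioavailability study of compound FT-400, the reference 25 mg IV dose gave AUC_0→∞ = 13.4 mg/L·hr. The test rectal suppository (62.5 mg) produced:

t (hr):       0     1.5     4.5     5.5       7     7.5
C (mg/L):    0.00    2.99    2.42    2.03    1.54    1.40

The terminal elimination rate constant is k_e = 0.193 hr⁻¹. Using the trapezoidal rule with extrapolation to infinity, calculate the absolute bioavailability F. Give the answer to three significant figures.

Trapezoidal AUC_0→7.5 (rectal suppository):
  [0→1.5]: (0.00+2.99)/2 × 1.5 = 2.2425
  [1.5→4.5]: (2.99+2.42)/2 × 3 = 8.115
  [4.5→5.5]: (2.42+2.03)/2 × 1 = 2.225
  [5.5→7]: (2.03+1.54)/2 × 1.5 = 2.6775
  [7→7.5]: (1.54+1.40)/2 × 0.5 = 0.735
  Sum = 15.995 mg/L·hr
Tail: C_last/k_e = 1.40/0.193 = 7.254
AUC_0→∞ (rectal suppository) = 15.995 + 7.254 = 23.249 mg/L·hr
F = (AUC_ev/D_ev)/(AUC_iv/D_iv) = (23.249/62.5)/(13.4/25) = 0.371984/0.536 = 0.6940

F = 0.694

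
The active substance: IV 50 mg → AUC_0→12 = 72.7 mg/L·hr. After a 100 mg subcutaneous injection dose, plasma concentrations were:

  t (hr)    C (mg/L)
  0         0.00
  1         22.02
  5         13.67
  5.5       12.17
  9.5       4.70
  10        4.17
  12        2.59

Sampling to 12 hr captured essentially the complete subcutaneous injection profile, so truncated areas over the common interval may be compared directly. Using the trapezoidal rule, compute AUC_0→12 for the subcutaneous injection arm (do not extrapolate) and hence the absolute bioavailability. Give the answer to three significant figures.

Trapezoidal AUC_0→12 (subcutaneous injection):
  [0→1]: (0.00+22.02)/2 × 1 = 11.01
  [1→5]: (22.02+13.67)/2 × 4 = 71.38
  [5→5.5]: (13.67+12.17)/2 × 0.5 = 6.46
  [5.5→9.5]: (12.17+4.70)/2 × 4 = 33.74
  [9.5→10]: (4.70+4.17)/2 × 0.5 = 2.2175
  [10→12]: (4.17+2.59)/2 × 2 = 6.76
  Sum = 131.5675 mg/L·hr
F = (AUC_ev/D_ev)/(AUC_iv/D_iv) = (131.5675/100)/(72.7/50) = 1.315675/1.454 = 0.9049

F = 0.905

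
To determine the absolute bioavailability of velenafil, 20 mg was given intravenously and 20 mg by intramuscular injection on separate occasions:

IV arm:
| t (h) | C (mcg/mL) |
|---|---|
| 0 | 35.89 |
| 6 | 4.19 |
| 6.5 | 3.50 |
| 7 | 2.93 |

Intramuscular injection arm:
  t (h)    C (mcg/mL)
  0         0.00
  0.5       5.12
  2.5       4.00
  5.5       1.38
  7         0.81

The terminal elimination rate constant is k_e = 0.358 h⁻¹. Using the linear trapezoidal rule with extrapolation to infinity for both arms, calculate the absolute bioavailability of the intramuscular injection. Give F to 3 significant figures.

F = 0.170

Trapezoidal AUC_0→7 (IV):
  [0→6]: (35.89+4.19)/2 × 6 = 120.24
  [6→6.5]: (4.19+3.50)/2 × 0.5 = 1.9225
  [6.5→7]: (3.50+2.93)/2 × 0.5 = 1.6075
  Sum = 123.77 mcg/mL·h
IV tail: 2.93/0.358 = 8.184; AUC_iv,0→∞ = 123.77 + 8.184 = 131.954 mcg/mL·h
Trapezoidal AUC_0→7 (intramuscular injection):
  [0→0.5]: (0.00+5.12)/2 × 0.5 = 1.28
  [0.5→2.5]: (5.12+4.00)/2 × 2 = 9.12
  [2.5→5.5]: (4.00+1.38)/2 × 3 = 8.07
  [5.5→7]: (1.38+0.81)/2 × 1.5 = 1.6425
  Sum = 20.1125 mcg/mL·h
intramuscular injection tail: 0.81/0.358 = 2.263; AUC_ev,0→∞ = 20.1125 + 2.263 = 22.3755 mcg/mL·h
F = (AUC_ev/D_ev)/(AUC_iv/D_iv) = (22.3755/20)/(131.954/20) = 1.118775/6.5977 = 0.1696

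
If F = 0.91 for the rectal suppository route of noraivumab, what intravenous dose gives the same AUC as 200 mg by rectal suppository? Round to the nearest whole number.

Systemic exposure from an extravascular dose = F × D_ev, so the equivalent IV dose is F × D_ev.
D_iv = F × D_ev = 0.91 × 200 = 182 mg

D_iv = 182 mg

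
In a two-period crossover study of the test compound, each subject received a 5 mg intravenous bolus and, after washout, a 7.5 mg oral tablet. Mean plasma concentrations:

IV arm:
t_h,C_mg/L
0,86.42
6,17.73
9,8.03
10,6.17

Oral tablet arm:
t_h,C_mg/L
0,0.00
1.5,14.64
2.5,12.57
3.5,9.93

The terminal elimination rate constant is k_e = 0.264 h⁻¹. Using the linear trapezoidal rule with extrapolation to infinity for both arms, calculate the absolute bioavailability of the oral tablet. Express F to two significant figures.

F = 0.13

Trapezoidal AUC_0→10 (IV):
  [0→6]: (86.42+17.73)/2 × 6 = 312.45
  [6→9]: (17.73+8.03)/2 × 3 = 38.64
  [9→10]: (8.03+6.17)/2 × 1 = 7.1
  Sum = 358.19 mg/L·h
IV tail: 6.17/0.264 = 23.371; AUC_iv,0→∞ = 358.19 + 23.371 = 381.561 mg/L·h
Trapezoidal AUC_0→3.5 (oral tablet):
  [0→1.5]: (0.00+14.64)/2 × 1.5 = 10.98
  [1.5→2.5]: (14.64+12.57)/2 × 1 = 13.605
  [2.5→3.5]: (12.57+9.93)/2 × 1 = 11.25
  Sum = 35.835 mg/L·h
oral tablet tail: 9.93/0.264 = 37.614; AUC_ev,0→∞ = 35.835 + 37.614 = 73.449 mg/L·h
F = (AUC_ev/D_ev)/(AUC_iv/D_iv) = (73.449/7.5)/(381.561/5) = 9.7932/76.3122 = 0.1283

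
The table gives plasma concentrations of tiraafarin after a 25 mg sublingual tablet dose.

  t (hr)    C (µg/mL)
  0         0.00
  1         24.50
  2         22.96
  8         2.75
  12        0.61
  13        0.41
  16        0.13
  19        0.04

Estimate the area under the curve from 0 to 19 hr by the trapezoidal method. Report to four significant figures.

AUC = 121.4 µg/mL·hr

Trapezoidal AUC_0→19:
  [0→1]: (0.00+24.50)/2 × 1 = 12.25
  [1→2]: (24.50+22.96)/2 × 1 = 23.73
  [2→8]: (22.96+2.75)/2 × 6 = 77.13
  [8→12]: (2.75+0.61)/2 × 4 = 6.72
  [12→13]: (0.61+0.41)/2 × 1 = 0.51
  [13→16]: (0.41+0.13)/2 × 3 = 0.81
  [16→19]: (0.13+0.04)/2 × 3 = 0.255
  Sum = 121.405 µg/mL·hr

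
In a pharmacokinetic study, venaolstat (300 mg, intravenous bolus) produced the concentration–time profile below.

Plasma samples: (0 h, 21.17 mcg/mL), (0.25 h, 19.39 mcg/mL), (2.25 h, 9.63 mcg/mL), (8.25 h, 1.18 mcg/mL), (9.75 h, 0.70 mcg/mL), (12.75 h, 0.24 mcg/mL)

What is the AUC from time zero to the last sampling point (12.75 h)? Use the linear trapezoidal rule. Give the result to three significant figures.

Trapezoidal AUC_0→12.75:
  [0→0.25]: (21.17+19.39)/2 × 0.25 = 5.07
  [0.25→2.25]: (19.39+9.63)/2 × 2 = 29.02
  [2.25→8.25]: (9.63+1.18)/2 × 6 = 32.43
  [8.25→9.75]: (1.18+0.70)/2 × 1.5 = 1.41
  [9.75→12.75]: (0.70+0.24)/2 × 3 = 1.41
  Sum = 69.34 mcg/mL·h

AUC = 69.3 mcg/mL·h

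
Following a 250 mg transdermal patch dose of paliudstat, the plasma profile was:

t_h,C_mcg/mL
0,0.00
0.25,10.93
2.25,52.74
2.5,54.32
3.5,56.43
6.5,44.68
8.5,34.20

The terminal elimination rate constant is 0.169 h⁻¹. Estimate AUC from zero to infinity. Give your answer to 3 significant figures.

Trapezoidal AUC_0→8.5:
  [0→0.25]: (0.00+10.93)/2 × 0.25 = 1.36625
  [0.25→2.25]: (10.93+52.74)/2 × 2 = 63.67
  [2.25→2.5]: (52.74+54.32)/2 × 0.25 = 13.3825
  [2.5→3.5]: (54.32+56.43)/2 × 1 = 55.375
  [3.5→6.5]: (56.43+44.68)/2 × 3 = 151.665
  [6.5→8.5]: (44.68+34.20)/2 × 2 = 78.88
  Sum = 364.33875 mcg/mL·h
Extrapolated tail: C_last / k_e = 34.20 / 0.169 = 202.367
AUC_0→∞ = 364.33875 + 202.367 = 566.70575 mcg/mL·h

AUC = 567 mcg/mL·h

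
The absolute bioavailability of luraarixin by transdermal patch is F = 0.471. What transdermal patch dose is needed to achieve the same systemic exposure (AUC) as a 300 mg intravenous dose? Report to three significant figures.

D_transdermal = 637 mg

For equal systemic exposure: F × D_ev = D_iv
D_ev = D_iv / F = 300 / 0.471 = 636.943 mg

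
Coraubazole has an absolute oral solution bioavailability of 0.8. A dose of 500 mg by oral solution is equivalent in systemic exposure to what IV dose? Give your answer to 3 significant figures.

Systemic exposure from an extravascular dose = F × D_ev, so the equivalent IV dose is F × D_ev.
D_iv = F × D_ev = 0.8 × 500 = 400 mg

D_iv = 400 mg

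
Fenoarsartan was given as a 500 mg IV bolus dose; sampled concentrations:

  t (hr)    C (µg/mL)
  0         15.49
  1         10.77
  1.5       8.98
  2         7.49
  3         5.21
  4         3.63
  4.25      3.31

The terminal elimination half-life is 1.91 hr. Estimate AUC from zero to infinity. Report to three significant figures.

Trapezoidal AUC_0→4.25:
  [0→1]: (15.49+10.77)/2 × 1 = 13.13
  [1→1.5]: (10.77+8.98)/2 × 0.5 = 4.9375
  [1.5→2]: (8.98+7.49)/2 × 0.5 = 4.1175
  [2→3]: (7.49+5.21)/2 × 1 = 6.35
  [3→4]: (5.21+3.63)/2 × 1 = 4.42
  [4→4.25]: (3.63+3.31)/2 × 0.25 = 0.8675
  Sum = 33.8225 µg/mL·hr
k_e = ln2 / t½ = 0.693147 / 1.91 = 0.3629 hr^-1
Extrapolated tail: C_last / k_e = 3.31 / 0.3629 = 9.121
AUC_0→∞ = 33.8225 + 9.121 = 42.9435 µg/mL·hr

AUC = 42.9 µg/mL·hr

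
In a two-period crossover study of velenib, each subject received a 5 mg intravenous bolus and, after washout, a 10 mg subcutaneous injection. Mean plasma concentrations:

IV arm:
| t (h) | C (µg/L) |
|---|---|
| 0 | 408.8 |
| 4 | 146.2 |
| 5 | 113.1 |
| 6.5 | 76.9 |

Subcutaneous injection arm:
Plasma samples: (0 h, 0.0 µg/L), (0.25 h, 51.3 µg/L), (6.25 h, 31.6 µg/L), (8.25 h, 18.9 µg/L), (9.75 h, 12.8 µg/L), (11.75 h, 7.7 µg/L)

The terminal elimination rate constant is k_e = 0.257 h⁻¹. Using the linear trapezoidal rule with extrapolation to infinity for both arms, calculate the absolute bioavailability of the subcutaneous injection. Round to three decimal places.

F = 0.113

Trapezoidal AUC_0→6.5 (IV):
  [0→4]: (408.8+146.2)/2 × 4 = 1110.0
  [4→5]: (146.2+113.1)/2 × 1 = 129.65
  [5→6.5]: (113.1+76.9)/2 × 1.5 = 142.5
  Sum = 1382.15 µg/L·h
IV tail: 76.9/0.257 = 299.222; AUC_iv,0→∞ = 1382.15 + 299.222 = 1681.372 µg/L·h
Trapezoidal AUC_0→11.75 (subcutaneous injection):
  [0→0.25]: (0.0+51.3)/2 × 0.25 = 6.4125
  [0.25→6.25]: (51.3+31.6)/2 × 6 = 248.7
  [6.25→8.25]: (31.6+18.9)/2 × 2 = 50.5
  [8.25→9.75]: (18.9+12.8)/2 × 1.5 = 23.775
  [9.75→11.75]: (12.8+7.7)/2 × 2 = 20.5
  Sum = 349.8875 µg/L·h
subcutaneous injection tail: 7.7/0.257 = 29.961; AUC_ev,0→∞ = 349.8875 + 29.961 = 379.8485 µg/L·h
F = (AUC_ev/D_ev)/(AUC_iv/D_iv) = (379.8485/10)/(1681.372/5) = 37.98485/336.2744 = 0.1130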